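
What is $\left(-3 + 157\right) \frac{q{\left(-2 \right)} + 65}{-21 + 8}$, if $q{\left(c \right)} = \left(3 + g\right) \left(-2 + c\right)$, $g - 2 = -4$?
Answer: $- \frac{9394}{13} \approx -722.62$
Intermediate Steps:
$g = -2$ ($g = 2 - 4 = -2$)
$q{\left(c \right)} = -2 + c$ ($q{\left(c \right)} = \left(3 - 2\right) \left(-2 + c\right) = 1 \left(-2 + c\right) = -2 + c$)
$\left(-3 + 157\right) \frac{q{\left(-2 \right)} + 65}{-21 + 8} = \left(-3 + 157\right) \frac{\left(-2 - 2\right) + 65}{-21 + 8} = 154 \frac{-4 + 65}{-13} = 154 \cdot 61 \left(- \frac{1}{13}\right) = 154 \left(- \frac{61}{13}\right) = - \frac{9394}{13}$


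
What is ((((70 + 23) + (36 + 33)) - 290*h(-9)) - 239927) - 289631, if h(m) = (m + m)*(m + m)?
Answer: -623356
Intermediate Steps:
h(m) = 4*m**2 (h(m) = (2*m)*(2*m) = 4*m**2)
((((70 + 23) + (36 + 33)) - 290*h(-9)) - 239927) - 289631 = ((((70 + 23) + (36 + 33)) - 1160*(-9)**2) - 239927) - 289631 = (((93 + 69) - 1160*81) - 239927) - 289631 = ((162 - 290*324) - 239927) - 289631 = ((162 - 93960) - 239927) - 289631 = (-93798 - 239927) - 289631 = -333725 - 289631 = -623356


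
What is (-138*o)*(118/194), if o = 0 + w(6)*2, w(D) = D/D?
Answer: -16284/97 ≈ -167.88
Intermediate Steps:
w(D) = 1
o = 2 (o = 0 + 1*2 = 0 + 2 = 2)
(-138*o)*(118/194) = (-138*2)*(118/194) = -32568/194 = -276*59/97 = -16284/97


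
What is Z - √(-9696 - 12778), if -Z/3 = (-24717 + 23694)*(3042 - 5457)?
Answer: -7411635 - I*√22474 ≈ -7.4116e+6 - 149.91*I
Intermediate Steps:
Z = -7411635 (Z = -3*(-24717 + 23694)*(3042 - 5457) = -(-3069)*(-2415) = -3*2470545 = -7411635)
Z - √(-9696 - 12778) = -7411635 - √(-9696 - 12778) = -7411635 - √(-22474) = -7411635 - I*√22474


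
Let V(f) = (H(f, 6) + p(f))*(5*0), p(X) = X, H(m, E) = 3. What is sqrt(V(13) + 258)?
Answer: sqrt(258) ≈ 16.062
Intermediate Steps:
V(f) = 0 (V(f) = (3 + f)*(5*0) = (3 + f)*0 = 0)
sqrt(V(13) + 258) = sqrt(0 + 258) = sqrt(258)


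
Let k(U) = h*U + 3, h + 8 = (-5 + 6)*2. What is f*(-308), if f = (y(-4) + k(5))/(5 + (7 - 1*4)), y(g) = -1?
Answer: 1078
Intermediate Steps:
h = -6 (h = -8 + (-5 + 6)*2 = -8 + 1*2 = -8 + 2 = -6)
k(U) = 3 - 6*U (k(U) = -6*U + 3 = 3 - 6*U)
f = -7/2 (f = (-1 + (3 - 6*5))/(5 + (7 - 1*4)) = (-1 + (3 - 30))/(5 + (7 - 4)) = (-1 - 27)/(5 + 3) = -28/8 = -28*⅛ = -7/2 ≈ -3.5000)
f*(-308) = -7/2*(-308) = 1078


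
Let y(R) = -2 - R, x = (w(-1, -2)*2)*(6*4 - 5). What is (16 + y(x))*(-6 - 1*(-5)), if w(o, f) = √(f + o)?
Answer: -14 + 38*I*√3 ≈ -14.0 + 65.818*I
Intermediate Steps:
x = 38*I*√3 (x = (√(-2 - 1)*2)*(6*4 - 5) = (√(-3)*2)*(24 - 5) = ((I*√3)*2)*19 = (2*I*√3)*19 = 38*I*√3 ≈ 65.818*I)
(16 + y(x))*(-6 - 1*(-5)) = (16 + (-2 - 38*I*√3))*(-6 - 1*(-5)) = (16 + (-2 - 38*I*√3))*(-6 + 5) = (14 - 38*I*√3)*(-1) = -14 + 38*I*√3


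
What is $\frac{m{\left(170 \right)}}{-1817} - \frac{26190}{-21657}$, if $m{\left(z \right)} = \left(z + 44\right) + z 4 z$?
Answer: $- \frac{10382264}{166037} \approx -62.53$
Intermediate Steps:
$m{\left(z \right)} = 44 + z + 4 z^{2}$ ($m{\left(z \right)} = \left(44 + z\right) + 4 z z = \left(44 + z\right) + 4 z^{2} = 44 + z + 4 z^{2}$)
$\frac{m{\left(170 \right)}}{-1817} - \frac{26190}{-21657} = \frac{44 + 170 + 4 \cdot 170^{2}}{-1817} - \frac{26190}{-21657} = \left(44 + 170 + 4 \cdot 28900\right) \left(- \frac{1}{1817}\right) - - \frac{8730}{7219} = \left(44 + 170 + 115600\right) \left(- \frac{1}{1817}\right) + \frac{8730}{7219} = 115814 \left(- \frac{1}{1817}\right) + \frac{8730}{7219} = - \frac{1466}{23} + \frac{8730}{7219} = - \frac{10382264}{166037}$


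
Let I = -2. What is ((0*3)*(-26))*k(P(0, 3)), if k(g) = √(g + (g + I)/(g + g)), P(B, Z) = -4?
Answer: 0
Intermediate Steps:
k(g) = √(g + (-2 + g)/(2*g)) (k(g) = √(g + (g - 2)/(g + g)) = √(g + (-2 + g)/((2*g))) = √(g + (-2 + g)*(1/(2*g))) = √(g + (-2 + g)/(2*g)))
((0*3)*(-26))*k(P(0, 3)) = ((0*3)*(-26))*(√(2 - 4/(-4) + 4*(-4))/2) = (0*(-26))*(√(2 - 4*(-¼) - 16)/2) = 0*(√(2 + 1 - 16)/2) = 0*(√(-13)/2) = 0*((I*√13)/2) = 0*(I*√13/2) = 0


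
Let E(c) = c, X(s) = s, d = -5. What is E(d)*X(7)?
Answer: -35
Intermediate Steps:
E(d)*X(7) = -5*7 = -35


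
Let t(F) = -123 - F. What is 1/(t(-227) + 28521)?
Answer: 1/28625 ≈ 3.4934e-5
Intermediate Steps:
1/(t(-227) + 28521) = 1/((-123 - 1*(-227)) + 28521) = 1/((-123 + 227) + 28521) = 1/(104 + 28521) = 1/28625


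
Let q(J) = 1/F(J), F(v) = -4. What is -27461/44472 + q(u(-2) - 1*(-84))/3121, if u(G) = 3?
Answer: -85716899/138797112 ≈ -0.61757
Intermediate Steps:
q(J) = -¼ (q(J) = 1/(-4) = -¼)
-27461/44472 + q(u(-2) - 1*(-84))/3121 = -27461/44472 - ¼/3121 = -27461*1/44472 - ¼*1/3121 = -27461/44472 - 1/12484 = -85716899/138797112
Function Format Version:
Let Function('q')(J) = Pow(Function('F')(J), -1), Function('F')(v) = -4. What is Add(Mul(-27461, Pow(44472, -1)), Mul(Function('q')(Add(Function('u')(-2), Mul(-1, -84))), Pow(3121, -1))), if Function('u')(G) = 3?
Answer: Rational(-85716899, 138797112) ≈ -0.61757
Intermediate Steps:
Function('q')(J) = Rational(-1, 4) (Function('q')(J) = Pow(-4, -1) = Rational(-1, 4))
Add(Mul(-27461, Pow(44472, -1)), Mul(Function('q')(Add(Function('u')(-2), Mul(-1, -84))), Pow(3121, -1))) = Add(Mul(-27461, Pow(44472, -1)), Mul(Rational(-1, 4), Pow(3121, -1))) = Add(Mul(-27461, Rational(1, 44472)), Mul(Rational(-1, 4), Rational(1, 3121))) = Add(Rational(-27461, 44472), Rational(-1, 12484)) = Rational(-85716899, 138797112)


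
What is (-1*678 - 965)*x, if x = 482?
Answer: -791926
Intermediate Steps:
(-1*678 - 965)*x = (-1*678 - 965)*482 = (-678 - 965)*482 = -1643*482 = -791926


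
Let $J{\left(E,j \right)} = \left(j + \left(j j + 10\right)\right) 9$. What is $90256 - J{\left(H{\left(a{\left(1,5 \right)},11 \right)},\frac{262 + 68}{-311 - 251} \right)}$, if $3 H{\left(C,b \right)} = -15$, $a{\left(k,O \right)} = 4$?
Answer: $\frac{7119769786}{78961} \approx 90168.0$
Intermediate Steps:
$H{\left(C,b \right)} = -5$ ($H{\left(C,b \right)} = \frac{1}{3} \left(-15\right) = -5$)
$J{\left(E,j \right)} = 90 + 9 j + 9 j^{2}$ ($J{\left(E,j \right)} = \left(j + \left(j^{2} + 10\right)\right) 9 = \left(j + \left(10 + j^{2}\right)\right) 9 = \left(10 + j + j^{2}\right) 9 = 90 + 9 j + 9 j^{2}$)
$90256 - J{\left(H{\left(a{\left(1,5 \right)},11 \right)},\frac{262 + 68}{-311 - 251} \right)} = 90256 - \left(90 + 9 \frac{262 + 68}{-311 - 251} + 9 \left(\frac{262 + 68}{-311 - 251}\right)^{2}\right) = 90256 - \left(90 + 9 \frac{330}{-562} + 9 \left(\frac{330}{-562}\right)^{2}\right) = 90256 - \left(90 + 9 \cdot 330 \left(- \frac{1}{562}\right) + 9 \left(330 \left(- \frac{1}{562}\right)\right)^{2}\right) = 90256 - \left(90 + 9 \left(- \frac{165}{281}\right) + 9 \left(- \frac{165}{281}\right)^{2}\right) = 90256 - \left(90 - \frac{1485}{281} + 9 \cdot \frac{27225}{78961}\right) = 90256 - \left(90 - \frac{1485}{281} + \frac{245025}{78961}\right) = 90256 - \frac{6934230}{78961} = \frac{7119769786}{78961}$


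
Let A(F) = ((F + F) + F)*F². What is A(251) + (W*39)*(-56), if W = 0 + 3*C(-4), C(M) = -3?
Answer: 47459409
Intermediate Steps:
A(F) = 3*F³ (A(F) = (2*F + F)*F² = (3*F)*F² = 3*F³)
W = -9 (W = 0 + 3*(-3) = 0 - 9 = -9)
A(251) + (W*39)*(-56) = 3*251³ - 9*39*(-56) = 3*15813251 - 351*(-56) = 47439753 + 19656 = 47459409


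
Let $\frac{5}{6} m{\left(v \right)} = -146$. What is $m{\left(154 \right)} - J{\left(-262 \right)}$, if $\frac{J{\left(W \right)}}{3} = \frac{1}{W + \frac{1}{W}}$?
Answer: $- \frac{12025818}{68645} \approx -175.19$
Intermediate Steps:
$J{\left(W \right)} = \frac{3}{W + \frac{1}{W}}$
$m{\left(v \right)} = - \frac{876}{5}$ ($m{\left(v \right)} = \frac{6}{5} \left(-146\right) = - \frac{876}{5}$)
$m{\left(154 \right)} - J{\left(-262 \right)} = - \frac{876}{5} - 3 \left(-262\right) \frac{1}{1 + \left(-262\right)^{2}} = - \frac{876}{5} - 3 \left(-262\right) \frac{1}{1 + 68644} = - \frac{876}{5} - 3 \left(-262\right) \frac{1}{68645} = - \frac{876}{5} - - \frac{786}{68645} = - \frac{876}{5} + \frac{786}{68645} = - \frac{12025818}{68645}$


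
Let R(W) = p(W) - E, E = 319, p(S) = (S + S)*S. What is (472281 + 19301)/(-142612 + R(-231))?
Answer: -491582/36209 ≈ -13.576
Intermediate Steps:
p(S) = 2*S**2 (p(S) = (2*S)*S = 2*S**2)
R(W) = -319 + 2*W**2 (R(W) = 2*W**2 - 1*319 = 2*W**2 - 319 = -319 + 2*W**2)
(472281 + 19301)/(-142612 + R(-231)) = (472281 + 19301)/(-142612 + (-319 + 2*(-231)**2)) = 491582/(-142612 + (-319 + 2*53361)) = 491582/(-142612 + (-319 + 106722)) = 491582/(-142612 + 106403) = 491582/(-36209) = 491582*(-1/36209) = -491582/36209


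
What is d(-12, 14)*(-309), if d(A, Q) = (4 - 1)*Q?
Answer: -12978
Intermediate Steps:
d(A, Q) = 3*Q
d(-12, 14)*(-309) = (3*14)*(-309) = 42*(-309) = -12978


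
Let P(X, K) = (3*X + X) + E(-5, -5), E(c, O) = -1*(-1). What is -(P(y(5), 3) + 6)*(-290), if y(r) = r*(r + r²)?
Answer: 176030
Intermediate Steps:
E(c, O) = 1
P(X, K) = 1 + 4*X (P(X, K) = (3*X + X) + 1 = 4*X + 1 = 1 + 4*X)
-(P(y(5), 3) + 6)*(-290) = -((1 + 4*(5²*(1 + 5))) + 6)*(-290) = -((1 + 4*(25*6)) + 6)*(-290) = -((1 + 4*150) + 6)*(-290) = -((1 + 600) + 6)*(-290) = -(601 + 6)*(-290) = -1*607*(-290) = -607*(-290) = 176030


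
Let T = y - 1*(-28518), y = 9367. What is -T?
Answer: -37885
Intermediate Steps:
T = 37885 (T = 9367 - 1*(-28518) = 9367 + 28518 = 37885)
-T = -1*37885 = -37885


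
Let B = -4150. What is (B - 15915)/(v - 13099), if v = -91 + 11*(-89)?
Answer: 20065/14169 ≈ 1.4161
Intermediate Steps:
v = -1070 (v = -91 - 979 = -1070)
(B - 15915)/(v - 13099) = (-4150 - 15915)/(-1070 - 13099) = -20065/(-14169) = -20065*(-1/14169) = 20065/14169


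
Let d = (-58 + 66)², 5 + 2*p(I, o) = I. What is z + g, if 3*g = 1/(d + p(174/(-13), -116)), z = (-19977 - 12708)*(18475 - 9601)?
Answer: -1239949599724/4275 ≈ -2.9005e+8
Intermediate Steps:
p(I, o) = -5/2 + I/2
z = -290046690 (z = -32685*8874 = -290046690)
d = 64 (d = 8² = 64)
g = 26/4275 (g = 1/(3*(64 + (-5/2 + (174/(-13))/2))) = 1/(3*(64 + (-5/2 + (174*(-1/13))/2))) = 1/(3*(64 + (-5/2 + (½)*(-174/13)))) = 1/(3*(64 + (-5/2 - 87/13))) = 1/(3*(64 - 239/26)) = 1/(3*(1425/26)) = (⅓)*(26/1425) = 26/4275 ≈ 0.0060819)
z + g = -290046690 + 26/4275 = -1239949599724/4275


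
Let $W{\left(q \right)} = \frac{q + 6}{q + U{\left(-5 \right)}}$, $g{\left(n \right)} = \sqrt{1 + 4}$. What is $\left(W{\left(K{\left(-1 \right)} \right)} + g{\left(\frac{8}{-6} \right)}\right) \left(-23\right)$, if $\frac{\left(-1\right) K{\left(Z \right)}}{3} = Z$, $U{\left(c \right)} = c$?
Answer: $\frac{207}{2} - 23 \sqrt{5} \approx 52.07$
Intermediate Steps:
$K{\left(Z \right)} = - 3 Z$
$g{\left(n \right)} = \sqrt{5}$
$W{\left(q \right)} = \frac{6 + q}{-5 + q}$ ($W{\left(q \right)} = \frac{q + 6}{q - 5} = \frac{6 + q}{-5 + q}$)
$\left(W{\left(K{\left(-1 \right)} \right)} + g{\left(\frac{8}{-6} \right)}\right) \left(-23\right) = \left(\frac{6 - -3}{-5 - -3} + \sqrt{5}\right) \left(-23\right) = \left(\frac{6 + 3}{-5 + 3} + \sqrt{5}\right) \left(-23\right) = \left(\frac{1}{-2} \cdot 9 + \sqrt{5}\right) \left(-23\right) = \left(\left(- \frac{1}{2}\right) 9 + \sqrt{5}\right) \left(-23\right) = \left(- \frac{9}{2} + \sqrt{5}\right) \left(-23\right) = \frac{207}{2} - 23 \sqrt{5}$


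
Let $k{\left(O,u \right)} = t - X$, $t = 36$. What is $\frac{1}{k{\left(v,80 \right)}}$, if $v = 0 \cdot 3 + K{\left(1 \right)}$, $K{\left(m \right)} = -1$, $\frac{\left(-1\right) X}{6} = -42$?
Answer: $- \frac{1}{216} \approx -0.0046296$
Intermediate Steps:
$X = 252$ ($X = \left(-6\right) \left(-42\right) = 252$)
$v = -1$ ($v = 0 \cdot 3 - 1 = 0 - 1 = -1$)
$k{\left(O,u \right)} = -216$ ($k{\left(O,u \right)} = 36 - 252 = -216$)
$\frac{1}{k{\left(v,80 \right)}} = \frac{1}{-216} = - \frac{1}{216}$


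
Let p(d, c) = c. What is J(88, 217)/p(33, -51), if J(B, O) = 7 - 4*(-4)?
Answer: -23/51 ≈ -0.45098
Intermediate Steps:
J(B, O) = 23 (J(B, O) = 7 + 16 = 23)
J(88, 217)/p(33, -51) = 23/(-51) = 23*(-1/51) = -23/51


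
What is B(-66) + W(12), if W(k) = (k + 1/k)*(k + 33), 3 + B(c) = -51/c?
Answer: 23827/44 ≈ 541.52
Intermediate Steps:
B(c) = -3 - 51/c
W(k) = (33 + k)*(k + 1/k) (W(k) = (k + 1/k)*(33 + k) = (33 + k)*(k + 1/k))
B(-66) + W(12) = (-3 - 51/(-66)) + (1 + 12**2 + 33*12 + 33/12) = (-3 - 51*(-1/66)) + (1 + 144 + 396 + 33*(1/12)) = (-3 + 17/22) + (1 + 144 + 396 + 11/4) = -49/22 + 2175/4 = 23827/44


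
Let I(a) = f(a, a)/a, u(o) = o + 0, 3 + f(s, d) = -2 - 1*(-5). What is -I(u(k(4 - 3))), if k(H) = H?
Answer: 0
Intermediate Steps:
f(s, d) = 0 (f(s, d) = -3 + (-2 - 1*(-5)) = -3 + (-2 + 5) = -3 + 3 = 0)
u(o) = o
I(a) = 0 (I(a) = 0/a = 0)
-I(u(k(4 - 3))) = -1*0 = 0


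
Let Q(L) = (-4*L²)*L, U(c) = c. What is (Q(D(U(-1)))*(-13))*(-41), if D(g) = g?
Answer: 2132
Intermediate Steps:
Q(L) = -4*L³
(Q(D(U(-1)))*(-13))*(-41) = (-4*(-1)³*(-13))*(-41) = (-4*(-1)*(-13))*(-41) = (4*(-13))*(-41) = -52*(-41) = 2132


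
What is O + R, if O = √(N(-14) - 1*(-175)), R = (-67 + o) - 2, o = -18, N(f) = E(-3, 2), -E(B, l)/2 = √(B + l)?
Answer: -87 + √(175 - 2*I) ≈ -73.771 - 0.075592*I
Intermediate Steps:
E(B, l) = -2*√(B + l)
N(f) = -2*I (N(f) = -2*√(-3 + 2) = -2*I)
R = -87 (R = (-67 - 18) - 2 = -85 - 2 = -87)
O = √(175 - 2*I) (O = √(-2*I - 1*(-175)) = √(-2*I + 175) = √(175 - 2*I) ≈ 13.229 - 0.07559*I)
O + R = √(175 - 2*I) - 87 = -87 + √(175 - 2*I)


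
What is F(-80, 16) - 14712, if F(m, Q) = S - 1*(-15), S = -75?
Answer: -14772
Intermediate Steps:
F(m, Q) = -60 (F(m, Q) = -75 - 1*(-15) = -75 + 15 = -60)
F(-80, 16) - 14712 = -60 - 14712 = -14772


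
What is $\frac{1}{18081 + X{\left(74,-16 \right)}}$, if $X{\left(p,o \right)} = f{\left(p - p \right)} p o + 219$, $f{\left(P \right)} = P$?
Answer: $\frac{1}{18300} \approx 5.4645 \cdot 10^{-5}$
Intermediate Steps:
$X{\left(p,o \right)} = 219$ ($X{\left(p,o \right)} = \left(p - p\right) p o + 219 = 0 p o + 219 = 0 o + 219 = 0 + 219 = 219$)
$\frac{1}{18081 + X{\left(74,-16 \right)}} = \frac{1}{18081 + 219} = \frac{1}{18300}$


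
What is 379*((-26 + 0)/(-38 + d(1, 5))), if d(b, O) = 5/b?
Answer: 9854/33 ≈ 298.61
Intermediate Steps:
379*((-26 + 0)/(-38 + d(1, 5))) = 379*((-26 + 0)/(-38 + 5/1)) = 379*(-26/(-38 + 5*1)) = 379*(-26/(-38 + 5)) = 379*(-26/(-33)) = 379*(-26*(-1/33)) = 379*(26/33) = 9854/33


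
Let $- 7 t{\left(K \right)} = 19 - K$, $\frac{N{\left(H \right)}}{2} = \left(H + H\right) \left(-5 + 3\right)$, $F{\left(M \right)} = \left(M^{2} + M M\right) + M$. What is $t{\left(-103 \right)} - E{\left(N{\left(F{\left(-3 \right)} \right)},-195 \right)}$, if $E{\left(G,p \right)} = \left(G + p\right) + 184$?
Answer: $\frac{795}{7} \approx 113.57$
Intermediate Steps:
$F{\left(M \right)} = M + 2 M^{2}$ ($F{\left(M \right)} = \left(M^{2} + M^{2}\right) + M = 2 M^{2} + M = M + 2 M^{2}$)
$N{\left(H \right)} = - 8 H$ ($N{\left(H \right)} = 2 \left(H + H\right) \left(-5 + 3\right) = 2 \cdot 2 H \left(-2\right) = 2 \left(- 4 H\right) = - 8 H$)
$E{\left(G,p \right)} = 184 + G + p$
$t{\left(K \right)} = - \frac{19}{7} + \frac{K}{7}$ ($t{\left(K \right)} = - \frac{19 - K}{7} = - \frac{19}{7} + \frac{K}{7}$)
$t{\left(-103 \right)} - E{\left(N{\left(F{\left(-3 \right)} \right)},-195 \right)} = \left(- \frac{19}{7} + \frac{1}{7} \left(-103\right)\right) - \left(184 - 8 \left(- 3 \left(1 + 2 \left(-3\right)\right)\right) - 195\right) = \left(- \frac{19}{7} - \frac{103}{7}\right) - \left(184 - 8 \left(- 3 \left(1 - 6\right)\right) - 195\right) = - \frac{122}{7} - \left(184 - 8 \left(\left(-3\right) \left(-5\right)\right) - 195\right) = - \frac{122}{7} - \left(184 - 120 - 195\right) = - \frac{122}{7} - -131 = - \frac{122}{7} + 131 = \frac{795}{7}$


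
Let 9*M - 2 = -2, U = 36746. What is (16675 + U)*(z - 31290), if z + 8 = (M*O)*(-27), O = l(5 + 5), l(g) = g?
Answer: -1671970458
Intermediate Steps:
M = 0 (M = 2/9 + (⅑)*(-2) = 2/9 - 2/9 = 0)
O = 10 (O = 5 + 5 = 10)
z = -8 (z = -8 + (0*10)*(-27) = -8 + 0*(-27) = -8 + 0 = -8)
(16675 + U)*(z - 31290) = (16675 + 36746)*(-8 - 31290) = 53421*(-31298) = -1671970458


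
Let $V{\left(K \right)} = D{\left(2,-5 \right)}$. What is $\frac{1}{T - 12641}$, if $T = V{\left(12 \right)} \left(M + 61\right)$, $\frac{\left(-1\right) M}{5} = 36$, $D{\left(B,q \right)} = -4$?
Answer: $- \frac{1}{12165} \approx -8.2203 \cdot 10^{-5}$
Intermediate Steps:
$V{\left(K \right)} = -4$
$M = -180$ ($M = \left(-5\right) 36 = -180$)
$T = 476$ ($T = - 4 \left(-180 + 61\right) = \left(-4\right) \left(-119\right) = 476$)
$\frac{1}{T - 12641} = \frac{1}{476 - 12641} = \frac{1}{-12165} = - \frac{1}{12165}$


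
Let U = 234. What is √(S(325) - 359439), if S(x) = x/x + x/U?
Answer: I*√12939718/6 ≈ 599.53*I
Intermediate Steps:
S(x) = 1 + x/234 (S(x) = x/x + x/234 = 1 + x*(1/234) = 1 + x/234)
√(S(325) - 359439) = √((1 + (1/234)*325) - 359439) = √((1 + 25/18) - 359439) = √(43/18 - 359439) = √(-6469859/18) = I*√12939718/6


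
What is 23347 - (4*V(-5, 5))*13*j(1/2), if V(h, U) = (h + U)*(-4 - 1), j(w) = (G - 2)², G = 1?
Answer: 23347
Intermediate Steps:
j(w) = 1 (j(w) = (1 - 2)² = (-1)² = 1)
V(h, U) = -5*U - 5*h (V(h, U) = (U + h)*(-5) = -5*U - 5*h)
23347 - (4*V(-5, 5))*13*j(1/2) = 23347 - (4*(-5*5 - 5*(-5)))*13 = 23347 - (4*(-25 + 25))*13 = 23347 - (4*0)*13 = 23347 - 0*13 = 23347 - 0 = 23347 - 1*0 = 23347 + 0 = 23347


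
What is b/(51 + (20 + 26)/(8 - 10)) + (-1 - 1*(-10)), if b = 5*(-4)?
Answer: 58/7 ≈ 8.2857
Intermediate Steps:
b = -20
b/(51 + (20 + 26)/(8 - 10)) + (-1 - 1*(-10)) = -20/(51 + (20 + 26)/(8 - 10)) + (-1 - 1*(-10)) = -20/(51 + 46/(-2)) + (-1 + 10) = -20/(51 + 46*(-½)) + 9 = -20/(51 - 23) + 9 = -20/28 + 9 = (1/28)*(-20) + 9 = -5/7 + 9 = 58/7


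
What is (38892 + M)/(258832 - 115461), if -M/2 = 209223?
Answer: -379554/143371 ≈ -2.6474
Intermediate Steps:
M = -418446 (M = -2*209223 = -418446)
(38892 + M)/(258832 - 115461) = (38892 - 418446)/(258832 - 115461) = -379554/143371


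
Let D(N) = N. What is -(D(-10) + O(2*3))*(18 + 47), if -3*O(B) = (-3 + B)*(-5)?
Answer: 325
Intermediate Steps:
O(B) = -5 + 5*B/3 (O(B) = -(-3 + B)*(-5)/3 = -(15 - 5*B)/3 = -5 + 5*B/3)
-(D(-10) + O(2*3))*(18 + 47) = -(-10 + (-5 + 5*(2*3)/3))*(18 + 47) = -(-10 + (-5 + (5/3)*6))*65 = -(-10 + (-5 + 10))*65 = -(-10 + 5)*65 = -(-5)*65 = -1*(-325) = 325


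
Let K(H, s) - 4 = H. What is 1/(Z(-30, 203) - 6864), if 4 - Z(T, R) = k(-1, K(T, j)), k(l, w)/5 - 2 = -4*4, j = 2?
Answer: -1/6790 ≈ -0.00014728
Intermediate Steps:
K(H, s) = 4 + H
k(l, w) = -70 (k(l, w) = 10 + 5*(-4*4) = 10 + 5*(-16) = 10 - 80 = -70)
Z(T, R) = 74 (Z(T, R) = 4 - 1*(-70) = 4 + 70 = 74)
1/(Z(-30, 203) - 6864) = 1/(74 - 6864) = 1/(-6790) = -1/6790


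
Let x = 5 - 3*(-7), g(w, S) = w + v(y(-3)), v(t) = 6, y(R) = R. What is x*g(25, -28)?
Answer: 806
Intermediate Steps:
g(w, S) = 6 + w (g(w, S) = w + 6 = 6 + w)
x = 26 (x = 5 + 21 = 26)
x*g(25, -28) = 26*(6 + 25) = 26*31 = 806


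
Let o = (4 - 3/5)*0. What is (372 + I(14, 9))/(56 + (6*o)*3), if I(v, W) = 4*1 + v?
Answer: 195/28 ≈ 6.9643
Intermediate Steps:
I(v, W) = 4 + v
o = 0 (o = (4 - 3*⅕)*0 = (4 - ⅗)*0 = (17/5)*0 = 0)
(372 + I(14, 9))/(56 + (6*o)*3) = (372 + (4 + 14))/(56 + (6*0)*3) = (372 + 18)/(56 + 0*3) = 390/(56 + 0) = 390/56 = 390*(1/56) = 195/28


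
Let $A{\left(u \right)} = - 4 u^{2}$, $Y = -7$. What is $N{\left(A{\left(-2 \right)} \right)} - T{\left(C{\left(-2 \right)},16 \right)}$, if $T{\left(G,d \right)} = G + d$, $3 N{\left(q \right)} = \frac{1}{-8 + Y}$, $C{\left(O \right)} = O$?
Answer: $- \frac{631}{45} \approx -14.022$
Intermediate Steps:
$N{\left(q \right)} = - \frac{1}{45}$ ($N{\left(q \right)} = \frac{1}{3 \left(-8 - 7\right)} = \frac{1}{3 \left(-15\right)} = \frac{1}{3} \left(- \frac{1}{15}\right) = - \frac{1}{45}$)
$N{\left(A{\left(-2 \right)} \right)} - T{\left(C{\left(-2 \right)},16 \right)} = - \frac{1}{45} - \left(-2 + 16\right) = - \frac{1}{45} - 14 = - \frac{631}{45}$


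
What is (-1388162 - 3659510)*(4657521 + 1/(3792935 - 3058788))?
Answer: -17259530459217399136/734147 ≈ -2.3510e+13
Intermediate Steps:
(-1388162 - 3659510)*(4657521 + 1/(3792935 - 3058788)) = -5047672*(4657521 + 1/734147) = -5047672*3419305069588/734147 = -17259530459217399136/734147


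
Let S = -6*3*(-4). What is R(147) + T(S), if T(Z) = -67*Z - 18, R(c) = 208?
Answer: -4634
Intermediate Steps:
S = 72 (S = -18*(-4) = 72)
T(Z) = -18 - 67*Z
R(147) + T(S) = 208 + (-18 - 67*72) = 208 + (-18 - 4824) = 208 - 4842 = -4634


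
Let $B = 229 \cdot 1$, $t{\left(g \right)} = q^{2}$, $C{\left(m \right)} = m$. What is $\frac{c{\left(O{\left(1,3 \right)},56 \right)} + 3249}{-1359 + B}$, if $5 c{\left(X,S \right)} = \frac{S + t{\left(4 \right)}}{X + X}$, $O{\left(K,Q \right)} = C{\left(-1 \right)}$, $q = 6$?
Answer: $- \frac{16199}{5650} \approx -2.8671$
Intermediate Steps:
$O{\left(K,Q \right)} = -1$
$t{\left(g \right)} = 36$ ($t{\left(g \right)} = 6^{2} = 36$)
$c{\left(X,S \right)} = \frac{36 + S}{10 X}$ ($c{\left(X,S \right)} = \frac{\left(S + 36\right) \frac{1}{X + X}}{5} = \frac{\left(36 + S\right) \frac{1}{2 X}}{5} = \frac{\frac{1}{2} \frac{1}{X} \left(36 + S\right)}{5} = \frac{36 + S}{10 X}$)
$B = 229$
$\frac{c{\left(O{\left(1,3 \right)},56 \right)} + 3249}{-1359 + B} = \frac{\frac{36 + 56}{10 \left(-1\right)} + 3249}{-1359 + 229} = \frac{\frac{1}{10} \left(-1\right) 92 + 3249}{-1130} = \left(- \frac{46}{5} + 3249\right) \left(- \frac{1}{1130}\right) = \frac{16199}{5} \left(- \frac{1}{1130}\right) = - \frac{16199}{5650}$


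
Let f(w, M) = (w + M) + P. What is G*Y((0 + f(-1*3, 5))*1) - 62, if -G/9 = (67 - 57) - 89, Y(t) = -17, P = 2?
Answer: -12149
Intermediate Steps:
f(w, M) = 2 + M + w (f(w, M) = (w + M) + 2 = (M + w) + 2 = 2 + M + w)
G = 711 (G = -9*((67 - 57) - 89) = -9*(10 - 89) = -9*(-79) = 711)
G*Y((0 + f(-1*3, 5))*1) - 62 = 711*(-17) - 62 = -12087 - 62 = -12149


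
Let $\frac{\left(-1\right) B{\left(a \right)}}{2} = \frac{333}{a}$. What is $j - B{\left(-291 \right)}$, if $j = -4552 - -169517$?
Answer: $\frac{16001383}{97} \approx 1.6496 \cdot 10^{5}$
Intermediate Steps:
$B{\left(a \right)} = - \frac{666}{a}$ ($B{\left(a \right)} = - 2 \frac{333}{a} = - \frac{666}{a}$)
$j = 164965$ ($j = -4552 + 169517 = 164965$)
$j - B{\left(-291 \right)} = 164965 - - \frac{666}{-291} = 164965 - \left(-666\right) \left(- \frac{1}{291}\right) = 164965 - \frac{222}{97} = \frac{16001383}{97}$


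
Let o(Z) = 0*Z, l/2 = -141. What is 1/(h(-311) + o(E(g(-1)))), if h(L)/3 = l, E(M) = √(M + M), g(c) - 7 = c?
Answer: -1/846 ≈ -0.0011820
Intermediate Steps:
l = -282 (l = 2*(-141) = -282)
g(c) = 7 + c
E(M) = √2*√M (E(M) = √(2*M) = √2*√M)
o(Z) = 0
h(L) = -846 (h(L) = 3*(-282) = -846)
1/(h(-311) + o(E(g(-1)))) = 1/(-846 + 0) = 1/(-846) = -1/846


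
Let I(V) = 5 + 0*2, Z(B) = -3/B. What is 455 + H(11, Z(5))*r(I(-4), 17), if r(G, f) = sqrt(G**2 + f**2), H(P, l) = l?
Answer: 455 - 3*sqrt(314)/5 ≈ 444.37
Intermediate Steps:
I(V) = 5 (I(V) = 5 + 0 = 5)
455 + H(11, Z(5))*r(I(-4), 17) = 455 + (-3/5)*sqrt(5**2 + 17**2) = 455 + (-3*1/5)*sqrt(25 + 289) = 455 - 3*sqrt(314)/5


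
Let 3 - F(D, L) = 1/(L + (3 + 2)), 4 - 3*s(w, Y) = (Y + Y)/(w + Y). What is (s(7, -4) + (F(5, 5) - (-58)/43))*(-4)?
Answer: -50086/1935 ≈ -25.884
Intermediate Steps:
s(w, Y) = 4/3 - 2*Y/(3*(Y + w)) (s(w, Y) = 4/3 - (Y + Y)/(3*(w + Y)) = 4/3 - 2*Y/(3*(Y + w)))
F(D, L) = 3 - 1/(5 + L) (F(D, L) = 3 - 1/(L + (3 + 2)) = 3 - 1/(L + 5) = 3 - 1/(5 + L))
(s(7, -4) + (F(5, 5) - (-58)/43))*(-4) = (2*(-4 + 2*7)/(3*(-4 + 7)) + ((14 + 3*5)/(5 + 5) - (-58)/43))*(-4) = ((2/3)*(-4 + 14)/3 + ((14 + 15)/10 - (-58)/43))*(-4) = ((2/3)*(1/3)*10 + ((1/10)*29 - 1*(-58/43)))*(-4) = (20/9 + (29/10 + 58/43))*(-4) = (20/9 + 1827/430)*(-4) = (25043/3870)*(-4) = -50086/1935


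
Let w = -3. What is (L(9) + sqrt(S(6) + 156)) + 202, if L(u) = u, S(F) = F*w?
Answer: 211 + sqrt(138) ≈ 222.75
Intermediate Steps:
S(F) = -3*F (S(F) = F*(-3) = -3*F)
(L(9) + sqrt(S(6) + 156)) + 202 = (9 + sqrt(-3*6 + 156)) + 202 = (9 + sqrt(-18 + 156)) + 202 = (9 + sqrt(138)) + 202 = 211 + sqrt(138)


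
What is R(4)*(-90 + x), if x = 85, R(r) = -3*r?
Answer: 60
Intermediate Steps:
R(4)*(-90 + x) = (-3*4)*(-90 + 85) = -12*(-5) = 60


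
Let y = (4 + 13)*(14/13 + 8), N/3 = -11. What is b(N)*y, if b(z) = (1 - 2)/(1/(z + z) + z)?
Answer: 132396/28327 ≈ 4.6738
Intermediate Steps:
N = -33 (N = 3*(-11) = -33)
y = 2006/13 (y = 17*(14*(1/13) + 8) = 17*(14/13 + 8) = 17*(118/13) = 2006/13 ≈ 154.31)
b(z) = -1/(z + 1/(2*z)) (b(z) = -1/(1/(2*z) + z) = -1/(z + 1/(2*z)))
b(N)*y = -2*(-33)/(1 + 2*(-33)**2)*(2006/13) = -2*(-33)/(1 + 2*1089)*(2006/13) = -2*(-33)/(1 + 2178)*(2006/13) = -2*(-33)/2179*(2006/13) = -2*(-33)*1/2179*(2006/13) = (66/2179)*(2006/13) = 132396/28327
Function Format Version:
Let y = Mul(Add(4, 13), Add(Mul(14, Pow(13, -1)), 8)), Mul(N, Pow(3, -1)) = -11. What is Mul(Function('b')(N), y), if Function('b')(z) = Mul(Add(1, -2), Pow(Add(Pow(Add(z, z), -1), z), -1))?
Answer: Rational(132396, 28327) ≈ 4.6738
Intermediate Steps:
N = -33 (N = Mul(3, -11) = -33)
y = Rational(2006, 13) (y = Mul(17, Add(Mul(14, Rational(1, 13)), 8)) = Mul(17, Add(Rational(14, 13), 8)) = Mul(17, Rational(118, 13)) = Rational(2006, 13) ≈ 154.31)
Function('b')(z) = Mul(-1, Pow(Add(z, Mul(Rational(1, 2), Pow(z, -1))), -1)) (Function('b')(z) = Mul(-1, Pow(Add(Pow(Mul(2, z), -1), z), -1)) = Mul(-1, Pow(Add(Mul(Rational(1, 2), Pow(z, -1)), z), -1)) = Mul(-1, Pow(Add(z, Mul(Rational(1, 2), Pow(z, -1))), -1)))
Mul(Function('b')(N), y) = Mul(Mul(-2, -33, Pow(Add(1, Mul(2, Pow(-33, 2))), -1)), Rational(2006, 13)) = Mul(Mul(-2, -33, Pow(Add(1, Mul(2, 1089)), -1)), Rational(2006, 13)) = Mul(Mul(-2, -33, Pow(Add(1, 2178), -1)), Rational(2006, 13)) = Mul(Mul(-2, -33, Pow(2179, -1)), Rational(2006, 13)) = Mul(Mul(-2, -33, Rational(1, 2179)), Rational(2006, 13)) = Mul(Rational(66, 2179), Rational(2006, 13)) = Rational(132396, 28327)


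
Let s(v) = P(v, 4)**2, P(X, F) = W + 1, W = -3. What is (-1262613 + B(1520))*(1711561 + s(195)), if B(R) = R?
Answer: -2158442640545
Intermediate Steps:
P(X, F) = -2 (P(X, F) = -3 + 1 = -2)
s(v) = 4 (s(v) = (-2)**2 = 4)
(-1262613 + B(1520))*(1711561 + s(195)) = (-1262613 + 1520)*(1711561 + 4) = -1261093*1711565 = -2158442640545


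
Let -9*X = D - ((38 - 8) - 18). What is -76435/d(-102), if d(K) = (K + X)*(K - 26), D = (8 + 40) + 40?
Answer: -687915/127232 ≈ -5.4068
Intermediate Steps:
D = 88 (D = 48 + 40 = 88)
X = -76/9 (X = -(88 - ((38 - 8) - 18))/9 = -(88 - (30 - 18))/9 = -(88 - 1*12)/9 = -(88 - 12)/9 = -1/9*76 = -76/9 ≈ -8.4444)
d(K) = (-26 + K)*(-76/9 + K) (d(K) = (K - 76/9)*(K - 26) = (-76/9 + K)*(-26 + K) = (-26 + K)*(-76/9 + K))
-76435/d(-102) = -76435/(1976/9 + (-102)**2 - 310/9*(-102)) = -76435/(1976/9 + 10404 + 10540/3) = -76435/127232/9 = -76435*9/127232 = -687915/127232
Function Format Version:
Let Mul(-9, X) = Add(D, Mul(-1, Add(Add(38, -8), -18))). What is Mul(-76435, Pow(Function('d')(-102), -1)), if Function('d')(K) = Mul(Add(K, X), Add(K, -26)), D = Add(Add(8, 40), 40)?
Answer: Rational(-687915, 127232) ≈ -5.4068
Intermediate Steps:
D = 88 (D = Add(48, 40) = 88)
X = Rational(-76, 9) (X = Mul(Rational(-1, 9), Add(88, Mul(-1, Add(Add(38, -8), -18)))) = Mul(Rational(-1, 9), Add(88, Mul(-1, Add(30, -18)))) = Mul(Rational(-1, 9), Add(88, Mul(-1, 12))) = Mul(Rational(-1, 9), Add(88, -12)) = Mul(Rational(-1, 9), 76) = Rational(-76, 9) ≈ -8.4444)
Function('d')(K) = Mul(Add(-26, K), Add(Rational(-76, 9), K)) (Function('d')(K) = Mul(Add(K, Rational(-76, 9)), Add(K, -26)) = Mul(Add(Rational(-76, 9), K), Add(-26, K)) = Mul(Add(-26, K), Add(Rational(-76, 9), K)))
Mul(-76435, Pow(Function('d')(-102), -1)) = Mul(-76435, Pow(Add(Rational(1976, 9), Pow(-102, 2), Mul(Rational(-310, 9), -102)), -1)) = Mul(-76435, Pow(Add(Rational(1976, 9), 10404, Rational(10540, 3)), -1)) = Mul(-76435, Pow(Rational(127232, 9), -1)) = Mul(-76435, Rational(9, 127232)) = Rational(-687915, 127232)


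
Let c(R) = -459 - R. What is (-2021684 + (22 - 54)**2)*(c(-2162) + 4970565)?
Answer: -10047263056880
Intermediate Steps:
(-2021684 + (22 - 54)**2)*(c(-2162) + 4970565) = (-2021684 + (22 - 54)**2)*((-459 - 1*(-2162)) + 4970565) = (-2021684 + (-32)**2)*((-459 + 2162) + 4970565) = (-2021684 + 1024)*(1703 + 4970565) = -2020660*4972268 = -10047263056880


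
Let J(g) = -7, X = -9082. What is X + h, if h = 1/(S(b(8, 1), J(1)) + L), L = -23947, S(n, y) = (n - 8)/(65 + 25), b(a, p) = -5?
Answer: -19573917016/2155243 ≈ -9082.0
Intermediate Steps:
S(n, y) = -4/45 + n/90 (S(n, y) = (-8 + n)/90 = (-8 + n)*(1/90) = -4/45 + n/90)
h = -90/2155243 (h = 1/((-4/45 + (1/90)*(-5)) - 23947) = 1/((-4/45 - 1/18) - 23947) = 1/(-13/90 - 23947) = 1/(-2155243/90) = -90/2155243 ≈ -4.1759e-5)
X + h = -9082 - 90/2155243 = -19573917016/2155243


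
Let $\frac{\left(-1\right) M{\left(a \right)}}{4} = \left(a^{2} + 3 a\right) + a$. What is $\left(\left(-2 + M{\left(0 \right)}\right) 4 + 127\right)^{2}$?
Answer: $14161$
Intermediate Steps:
$M{\left(a \right)} = - 16 a - 4 a^{2}$ ($M{\left(a \right)} = - 4 \left(\left(a^{2} + 3 a\right) + a\right) = - 4 \left(a^{2} + 4 a\right) = - 16 a - 4 a^{2}$)
$\left(\left(-2 + M{\left(0 \right)}\right) 4 + 127\right)^{2} = \left(\left(-2 - 0 \left(4 + 0\right)\right) 4 + 127\right)^{2} = \left(\left(-2 - 0 \cdot 4\right) 4 + 127\right)^{2} = \left(\left(-2 + 0\right) 4 + 127\right)^{2} = \left(\left(-2\right) 4 + 127\right)^{2} = \left(-8 + 127\right)^{2} = 119^{2} = 14161$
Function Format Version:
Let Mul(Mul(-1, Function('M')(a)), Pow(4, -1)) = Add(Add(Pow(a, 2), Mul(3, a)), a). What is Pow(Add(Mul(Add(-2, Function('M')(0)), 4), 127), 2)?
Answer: 14161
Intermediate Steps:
Function('M')(a) = Add(Mul(-16, a), Mul(-4, Pow(a, 2))) (Function('M')(a) = Mul(-4, Add(Add(Pow(a, 2), Mul(3, a)), a)) = Mul(-4, Add(Pow(a, 2), Mul(4, a))) = Add(Mul(-16, a), Mul(-4, Pow(a, 2))))
Pow(Add(Mul(Add(-2, Function('M')(0)), 4), 127), 2) = Pow(Add(Mul(Add(-2, Mul(-4, 0, Add(4, 0))), 4), 127), 2) = Pow(Add(Mul(Add(-2, Mul(-4, 0, 4)), 4), 127), 2) = Pow(Add(Mul(Add(-2, 0), 4), 127), 2) = Pow(Add(Mul(-2, 4), 127), 2) = Pow(Add(-8, 127), 2) = Pow(119, 2) = 14161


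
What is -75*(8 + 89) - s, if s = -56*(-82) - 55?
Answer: -11812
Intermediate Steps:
s = 4537 (s = 4592 - 55 = 4537)
-75*(8 + 89) - s = -75*(8 + 89) - 1*4537 = -75*97 - 4537 = -7275 - 4537 = -11812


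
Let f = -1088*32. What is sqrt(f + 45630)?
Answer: sqrt(10814) ≈ 103.99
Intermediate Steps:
f = -34816
sqrt(f + 45630) = sqrt(-34816 + 45630) = sqrt(10814)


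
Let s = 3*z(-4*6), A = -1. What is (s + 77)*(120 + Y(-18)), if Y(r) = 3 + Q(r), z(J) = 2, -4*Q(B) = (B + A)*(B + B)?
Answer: -3984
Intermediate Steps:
Q(B) = -B*(-1 + B)/2 (Q(B) = -(B - 1)*(B + B)/4 = -(-1 + B)*2*B/4 = -B*(-1 + B)/2)
Y(r) = 3 + r*(1 - r)/2
s = 6 (s = 3*2 = 6)
(s + 77)*(120 + Y(-18)) = (6 + 77)*(120 + (3 - ½*(-18)*(-1 - 18))) = 83*(120 + (3 - ½*(-18)*(-19))) = 83*(120 + (3 - 171)) = 83*(120 - 168) = 83*(-48) = -3984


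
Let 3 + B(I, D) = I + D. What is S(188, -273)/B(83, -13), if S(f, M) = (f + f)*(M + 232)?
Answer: -15416/67 ≈ -230.09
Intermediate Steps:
B(I, D) = -3 + D + I (B(I, D) = -3 + (I + D) = -3 + (D + I) = -3 + D + I)
S(f, M) = 2*f*(232 + M) (S(f, M) = (2*f)*(232 + M) = 2*f*(232 + M))
S(188, -273)/B(83, -13) = (2*188*(232 - 273))/(-3 - 13 + 83) = (2*188*(-41))/67 = -15416*1/67 = -15416/67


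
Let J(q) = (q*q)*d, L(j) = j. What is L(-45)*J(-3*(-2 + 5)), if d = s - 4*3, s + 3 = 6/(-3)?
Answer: 61965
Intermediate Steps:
s = -5 (s = -3 + 6/(-3) = -3 + 6*(-1/3) = -3 - 2 = -5)
d = -17 (d = -5 - 4*3 = -5 - 12 = -17)
J(q) = -17*q**2 (J(q) = (q*q)*(-17) = q**2*(-17) = -17*q**2)
L(-45)*J(-3*(-2 + 5)) = -(-765)*(-3*(-2 + 5))**2 = -(-765)*(-3*3)**2 = -(-765)*(-9)**2 = -(-765)*81 = -45*(-1377) = 61965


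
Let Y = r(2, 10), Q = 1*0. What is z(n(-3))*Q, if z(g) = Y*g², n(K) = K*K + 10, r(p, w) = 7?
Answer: 0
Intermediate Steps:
Q = 0
n(K) = 10 + K² (n(K) = K² + 10 = 10 + K²)
Y = 7
z(g) = 7*g²
z(n(-3))*Q = (7*(10 + (-3)²)²)*0 = (7*(10 + 9)²)*0 = (7*19²)*0 = (7*361)*0 = 2527*0 = 0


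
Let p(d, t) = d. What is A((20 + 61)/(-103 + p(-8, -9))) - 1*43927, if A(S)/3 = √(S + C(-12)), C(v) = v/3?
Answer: -43927 + 15*I*√259/37 ≈ -43927.0 + 6.5244*I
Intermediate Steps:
C(v) = v/3 (C(v) = v*(⅓) = v/3)
A(S) = 3*√(-4 + S) (A(S) = 3*√(S + (⅓)*(-12)) = 3*√(S - 4) = 3*√(-4 + S))
A((20 + 61)/(-103 + p(-8, -9))) - 1*43927 = 3*√(-4 + (20 + 61)/(-103 - 8)) - 1*43927 = 3*√(-4 + 81/(-111)) - 43927 = 3*√(-4 + 81*(-1/111)) - 43927 = 3*√(-4 - 27/37) - 43927 = 3*√(-175/37) - 43927 = 3*(5*I*√259/37) - 43927 = 15*I*√259/37 - 43927 = -43927 + 15*I*√259/37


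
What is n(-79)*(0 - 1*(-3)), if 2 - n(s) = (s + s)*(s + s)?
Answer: -74886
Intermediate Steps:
n(s) = 2 - 4*s² (n(s) = 2 - (s + s)*(s + s) = 2 - 2*s*2*s = 2 - 4*s²)
n(-79)*(0 - 1*(-3)) = (2 - 4*(-79)²)*(0 - 1*(-3)) = (2 - 4*6241)*(0 + 3) = (2 - 24964)*3 = -24962*3 = -74886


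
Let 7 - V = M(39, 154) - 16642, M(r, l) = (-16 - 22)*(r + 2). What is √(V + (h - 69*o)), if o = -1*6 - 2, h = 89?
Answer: 4*√1178 ≈ 137.29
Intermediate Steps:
o = -8 (o = -6 - 2 = -8)
M(r, l) = -76 - 38*r (M(r, l) = -38*(2 + r) = -76 - 38*r)
V = 18207 (V = 7 - ((-76 - 38*39) - 16642) = 7 - ((-76 - 1482) - 16642) = 7 - (-1558 - 16642) = 7 - 1*(-18200) = 7 + 18200 = 18207)
√(V + (h - 69*o)) = √(18207 + (89 - 69*(-8))) = √(18207 + (89 + 552)) = √(18207 + 641) = √18848 = 4*√1178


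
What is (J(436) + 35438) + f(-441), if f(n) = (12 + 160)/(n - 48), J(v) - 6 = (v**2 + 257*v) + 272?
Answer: 165215324/489 ≈ 3.3786e+5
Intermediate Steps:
J(v) = 278 + v**2 + 257*v (J(v) = 6 + ((v**2 + 257*v) + 272) = 6 + (272 + v**2 + 257*v) = 278 + v**2 + 257*v)
f(n) = 172/(-48 + n)
(J(436) + 35438) + f(-441) = ((278 + 436**2 + 257*436) + 35438) + 172/(-48 - 441) = ((278 + 190096 + 112052) + 35438) + 172/(-489) = (302426 + 35438) + 172*(-1/489) = 337864 - 172/489 = 165215324/489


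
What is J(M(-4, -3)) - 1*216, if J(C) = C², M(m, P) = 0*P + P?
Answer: -207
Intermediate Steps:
M(m, P) = P (M(m, P) = 0 + P = P)
J(M(-4, -3)) - 1*216 = (-3)² - 1*216 = 9 - 216 = -207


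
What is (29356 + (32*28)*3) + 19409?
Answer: 51453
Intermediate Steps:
(29356 + (32*28)*3) + 19409 = (29356 + 896*3) + 19409 = (29356 + 2688) + 19409 = 32044 + 19409 = 51453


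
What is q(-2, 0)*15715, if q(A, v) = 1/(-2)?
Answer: -15715/2 ≈ -7857.5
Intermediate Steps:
q(A, v) = -½
q(-2, 0)*15715 = -½*15715 = -15715/2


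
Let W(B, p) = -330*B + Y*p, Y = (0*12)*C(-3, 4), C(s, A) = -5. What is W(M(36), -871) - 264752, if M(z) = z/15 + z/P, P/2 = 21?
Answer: -1860788/7 ≈ -2.6583e+5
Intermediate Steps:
P = 42 (P = 2*21 = 42)
Y = 0 (Y = (0*12)*(-5) = 0*(-5) = 0)
M(z) = 19*z/210 (M(z) = z/15 + z/42 = 19*z/210)
W(B, p) = -330*B (W(B, p) = -330*B + 0*p = -330*B + 0 = -330*B)
W(M(36), -871) - 264752 = -209*36/7 - 264752 = -330*114/35 - 264752 = -7524/7 - 264752 = -1860788/7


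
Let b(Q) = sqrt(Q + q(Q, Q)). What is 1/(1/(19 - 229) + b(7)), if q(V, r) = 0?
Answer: 210/308699 + 44100*sqrt(7)/308699 ≈ 0.37865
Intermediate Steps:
b(Q) = sqrt(Q) (b(Q) = sqrt(Q + 0) = sqrt(Q))
1/(1/(19 - 229) + b(7)) = 1/(1/(19 - 229) + sqrt(7)) = 1/(1/(-210) + sqrt(7)) = 1/(-1/210 + sqrt(7))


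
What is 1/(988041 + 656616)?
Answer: 1/1644657 ≈ 6.0803e-7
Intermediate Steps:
1/(988041 + 656616) = 1/1644657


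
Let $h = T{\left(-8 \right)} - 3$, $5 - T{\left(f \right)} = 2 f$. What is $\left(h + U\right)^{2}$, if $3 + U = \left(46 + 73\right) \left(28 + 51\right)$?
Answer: $88661056$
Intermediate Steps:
$T{\left(f \right)} = 5 - 2 f$
$U = 9398$ ($U = -3 + \left(46 + 73\right) \left(28 + 51\right) = -3 + 119 \cdot 79 = -3 + 9401 = 9398$)
$h = 18$ ($h = \left(5 - -16\right) - 3 = \left(5 + 16\right) - 3 = 21 - 3 = 18$)
$\left(h + U\right)^{2} = \left(18 + 9398\right)^{2} = 9416^{2} = 88661056$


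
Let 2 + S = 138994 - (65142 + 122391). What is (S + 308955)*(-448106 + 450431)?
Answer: 605462550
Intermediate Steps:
S = -48541 (S = -2 + (138994 - (65142 + 122391)) = -2 + (138994 - 1*187533) = -2 + (138994 - 187533) = -2 - 48539 = -48541)
(S + 308955)*(-448106 + 450431) = (-48541 + 308955)*(-448106 + 450431) = 260414*2325 = 605462550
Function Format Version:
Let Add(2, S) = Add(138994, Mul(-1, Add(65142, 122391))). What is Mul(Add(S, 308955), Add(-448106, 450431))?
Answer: 605462550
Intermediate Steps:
S = -48541 (S = Add(-2, Add(138994, Mul(-1, Add(65142, 122391)))) = Add(-2, Add(138994, Mul(-1, 187533))) = Add(-2, Add(138994, -187533)) = Add(-2, -48539) = -48541)
Mul(Add(S, 308955), Add(-448106, 450431)) = Mul(Add(-48541, 308955), Add(-448106, 450431)) = Mul(260414, 2325) = 605462550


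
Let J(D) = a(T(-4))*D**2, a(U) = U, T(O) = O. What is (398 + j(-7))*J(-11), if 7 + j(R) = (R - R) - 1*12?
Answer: -183436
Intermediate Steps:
j(R) = -19 (j(R) = -7 + ((R - R) - 1*12) = -7 + (0 - 12) = -7 - 12 = -19)
J(D) = -4*D**2
(398 + j(-7))*J(-11) = (398 - 19)*(-4*(-11)**2) = 379*(-4*121) = 379*(-484) = -183436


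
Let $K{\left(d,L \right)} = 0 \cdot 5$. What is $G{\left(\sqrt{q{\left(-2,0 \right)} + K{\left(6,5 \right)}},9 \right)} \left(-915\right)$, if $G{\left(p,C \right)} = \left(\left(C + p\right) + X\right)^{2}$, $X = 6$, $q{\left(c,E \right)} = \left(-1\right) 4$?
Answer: $-202215 - 54900 i \approx -2.0222 \cdot 10^{5} - 54900.0 i$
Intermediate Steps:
$q{\left(c,E \right)} = -4$
$K{\left(d,L \right)} = 0$
$G{\left(p,C \right)} = \left(6 + C + p\right)^{2}$ ($G{\left(p,C \right)} = \left(\left(C + p\right) + 6\right)^{2} = \left(6 + C + p\right)^{2}$)
$G{\left(\sqrt{q{\left(-2,0 \right)} + K{\left(6,5 \right)}},9 \right)} \left(-915\right) = \left(6 + 9 + \sqrt{-4 + 0}\right)^{2} \left(-915\right) = \left(6 + 9 + \sqrt{-4}\right)^{2} \left(-915\right) = \left(6 + 9 + 2 i\right)^{2} \left(-915\right) = \left(15 + 2 i\right)^{2} \left(-915\right) = - 915 \left(15 + 2 i\right)^{2}$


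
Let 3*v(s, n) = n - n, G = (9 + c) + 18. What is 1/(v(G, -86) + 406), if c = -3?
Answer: 1/406 ≈ 0.0024631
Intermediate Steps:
G = 24 (G = (9 - 3) + 18 = 6 + 18 = 24)
v(s, n) = 0 (v(s, n) = (n - n)/3 = (1/3)*0 = 0)
1/(v(G, -86) + 406) = 1/(0 + 406) = 1/406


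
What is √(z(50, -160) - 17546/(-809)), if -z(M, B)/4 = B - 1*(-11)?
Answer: √404265390/809 ≈ 24.853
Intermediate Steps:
z(M, B) = -44 - 4*B (z(M, B) = -4*(B - 1*(-11)) = -4*(B + 11) = -4*(11 + B) = -44 - 4*B)
√(z(50, -160) - 17546/(-809)) = √((-44 - 4*(-160)) - 17546/(-809)) = √((-44 + 640) - 17546*(-1/809)) = √(596 + 17546/809) = √(499710/809) = √404265390/809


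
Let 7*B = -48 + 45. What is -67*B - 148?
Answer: -835/7 ≈ -119.29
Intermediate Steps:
B = -3/7 (B = (-48 + 45)/7 = (⅐)*(-3) = -3/7 ≈ -0.42857)
-67*B - 148 = -67*(-3/7) - 148 = 201/7 - 148 = -835/7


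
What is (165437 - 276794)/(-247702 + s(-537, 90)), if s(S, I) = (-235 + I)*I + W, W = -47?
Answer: 37119/86933 ≈ 0.42698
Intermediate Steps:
s(S, I) = -47 + I*(-235 + I) (s(S, I) = (-235 + I)*I - 47 = I*(-235 + I) - 47 = -47 + I*(-235 + I))
(165437 - 276794)/(-247702 + s(-537, 90)) = (165437 - 276794)/(-247702 + (-47 + 90² - 235*90)) = -111357/(-247702 + (-47 + 8100 - 21150)) = -111357/(-247702 - 13097) = -111357/(-260799) = -111357*(-1/260799) = 37119/86933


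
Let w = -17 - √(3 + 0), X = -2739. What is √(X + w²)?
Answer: √(-2739 + (17 + √3)²) ≈ 48.868*I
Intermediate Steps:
w = -17 - √3 ≈ -18.732
√(X + w²) = √(-2739 + (-17 - √3)²)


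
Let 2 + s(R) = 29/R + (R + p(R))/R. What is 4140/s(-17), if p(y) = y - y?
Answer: -1530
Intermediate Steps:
p(y) = 0
s(R) = -1 + 29/R (s(R) = -2 + (29/R + (R + 0)/R) = -2 + (29/R + R/R) = -2 + (29/R + 1) = -2 + (1 + 29/R) = -1 + 29/R)
4140/s(-17) = 4140/(((29 - 1*(-17))/(-17))) = 4140/((-(29 + 17)/17)) = 4140/((-1/17*46)) = 4140/(-46/17) = 4140*(-17/46) = -1530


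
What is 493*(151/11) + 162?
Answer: 76225/11 ≈ 6929.5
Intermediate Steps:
493*(151/11) + 162 = 74443/11 + 162 = 76225/11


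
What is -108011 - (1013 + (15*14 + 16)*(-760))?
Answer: 62736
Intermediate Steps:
-108011 - (1013 + (15*14 + 16)*(-760)) = -108011 - (1013 + (210 + 16)*(-760)) = -108011 - (1013 + 226*(-760)) = -108011 - (1013 - 171760) = -108011 - 1*(-170747) = -108011 + 170747 = 62736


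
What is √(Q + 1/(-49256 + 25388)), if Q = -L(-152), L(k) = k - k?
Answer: I*√663/3978 ≈ 0.0064728*I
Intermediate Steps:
L(k) = 0
Q = 0 (Q = -1*0 = 0)
√(Q + 1/(-49256 + 25388)) = √(0 + 1/(-49256 + 25388)) = √(0 + 1/(-23868)) = √(0 - 1/23868) = √(-1/23868) = I*√663/3978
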